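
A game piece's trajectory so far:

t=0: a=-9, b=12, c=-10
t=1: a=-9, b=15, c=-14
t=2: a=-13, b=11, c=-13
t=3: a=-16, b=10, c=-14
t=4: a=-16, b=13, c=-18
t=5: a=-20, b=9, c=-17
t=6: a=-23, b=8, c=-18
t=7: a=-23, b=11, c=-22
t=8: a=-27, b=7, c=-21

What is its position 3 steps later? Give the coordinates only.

a=-34, b=5, c=-25

Step-to-step displacements: (+0,+3,-4), (-4,-4,+1), (-3,-1,-1), (+0,+3,-4), (-4,-4,+1), (-3,-1,-1), (+0,+3,-4), (-4,-4,+1) — a repeating cycle of length 3.
step 9: apply (-3,-1,-1) → a=-30, b=6, c=-22
step 10: apply (+0,+3,-4) → a=-30, b=9, c=-26
step 11: apply (-4,-4,+1) → a=-34, b=5, c=-25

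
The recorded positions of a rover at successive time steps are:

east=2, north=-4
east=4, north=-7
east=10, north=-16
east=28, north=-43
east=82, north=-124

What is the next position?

Consecutive displacements (+2, -3), (+6, -9), (+18, -27), (+54, -81) scale by a factor of 3 each step.
step 5: east=82, north=-124 + (+162, -243) → east=244, north=-367

east=244, north=-367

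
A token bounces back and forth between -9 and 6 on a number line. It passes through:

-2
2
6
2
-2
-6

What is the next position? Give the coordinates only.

-8

The value reflects between -9 and 6, moving 4 per step.
  step 6: -6 → -8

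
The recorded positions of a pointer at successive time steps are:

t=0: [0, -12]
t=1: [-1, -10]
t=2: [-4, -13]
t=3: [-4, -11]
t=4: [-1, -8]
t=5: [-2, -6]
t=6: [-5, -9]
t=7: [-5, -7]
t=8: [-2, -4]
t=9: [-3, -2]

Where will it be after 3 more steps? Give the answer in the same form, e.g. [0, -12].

Step-to-step displacements: [-1, +2], [-3, -3], [+0, +2], [+3, +3], [-1, +2], [-3, -3], [+0, +2], [+3, +3], [-1, +2] — a repeating cycle of length 4.
step 10: apply [-3, -3] → [-6, -5]
step 11: apply [+0, +2] → [-6, -3]
step 12: apply [+3, +3] → [-3, 0]

[-3, 0]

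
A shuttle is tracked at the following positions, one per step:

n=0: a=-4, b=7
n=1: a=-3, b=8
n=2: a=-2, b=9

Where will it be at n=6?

a=2, b=13

Constant displacement of (+1,+1) per step.
step 3: a=-2, b=9 + (+1,+1) → a=-1, b=10
step 4: a=-1, b=10 + (+1,+1) → a=0, b=11
step 5: a=0, b=11 + (+1,+1) → a=1, b=12
step 6: a=1, b=12 + (+1,+1) → a=2, b=13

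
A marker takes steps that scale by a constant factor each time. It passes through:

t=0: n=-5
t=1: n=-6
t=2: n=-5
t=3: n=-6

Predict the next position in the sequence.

Step-to-step displacements: -1, +1, -1; each is -1× the previous.
step 4: -6 + 1 → n=-5

n=-5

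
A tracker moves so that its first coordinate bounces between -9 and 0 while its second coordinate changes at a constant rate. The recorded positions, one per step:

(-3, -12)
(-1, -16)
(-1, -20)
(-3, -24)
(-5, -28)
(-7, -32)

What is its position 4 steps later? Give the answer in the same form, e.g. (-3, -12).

The first coordinate travels 2 per step and bounces off the walls at -9 and 0.
  step 6: -7 → -9
  step 7: -9 → -7
  step 8: -7 → -5
  step 9: -5 → -3
The second coordinate changes by -4 each step: at step 9 it is -48.

(-3, -48)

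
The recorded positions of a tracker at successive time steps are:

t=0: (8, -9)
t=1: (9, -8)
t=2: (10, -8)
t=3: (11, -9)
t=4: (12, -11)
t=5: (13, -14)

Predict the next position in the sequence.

First differences are (+1, +1), (+1, +0), (+1, -1), (+1, -2), (+1, -3); their common second difference is (+0, -1) (constant acceleration).
step 6: (13, -14) + (+1, -4) → (14, -18)

(14, -18)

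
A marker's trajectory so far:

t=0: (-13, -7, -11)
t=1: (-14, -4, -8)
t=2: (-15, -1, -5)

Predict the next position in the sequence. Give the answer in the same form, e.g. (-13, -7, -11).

The position changes by (-1, +3, +3) every step.
step 3: (-15, -1, -5) + (-1, +3, +3) → (-16, 2, -2)

(-16, 2, -2)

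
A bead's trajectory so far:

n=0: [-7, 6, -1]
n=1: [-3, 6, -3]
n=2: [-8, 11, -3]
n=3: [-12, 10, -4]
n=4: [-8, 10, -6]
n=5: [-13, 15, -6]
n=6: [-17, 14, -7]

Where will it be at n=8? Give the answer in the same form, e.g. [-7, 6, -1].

Differencing gives [+4, +0, -2], [-5, +5, +0], [-4, -1, -1], [+4, +0, -2], [-5, +5, +0], [-4, -1, -1]. This is the pattern [+4, +0, -2], [-5, +5, +0], [-4, -1, -1] repeated.
step 7: apply [+4, +0, -2] → [-13, 14, -9]
step 8: apply [-5, +5, +0] → [-18, 19, -9]

[-18, 19, -9]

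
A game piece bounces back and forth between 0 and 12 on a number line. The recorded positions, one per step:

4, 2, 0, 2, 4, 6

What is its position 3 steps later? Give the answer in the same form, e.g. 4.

12

The value reflects between 0 and 12, moving 2 per step.
  step 6: 6 → 8
  step 7: 8 → 10
  step 8: 10 → 12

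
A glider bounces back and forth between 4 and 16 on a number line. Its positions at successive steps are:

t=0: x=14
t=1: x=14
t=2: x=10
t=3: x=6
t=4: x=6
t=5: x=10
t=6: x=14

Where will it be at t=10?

x=6

The value travels 4 per step and bounces off the walls at 4 and 16.
  step 7: 14 → 14
  step 8: 14 → 10
  step 9: 10 → 6
  step 10: 6 → 6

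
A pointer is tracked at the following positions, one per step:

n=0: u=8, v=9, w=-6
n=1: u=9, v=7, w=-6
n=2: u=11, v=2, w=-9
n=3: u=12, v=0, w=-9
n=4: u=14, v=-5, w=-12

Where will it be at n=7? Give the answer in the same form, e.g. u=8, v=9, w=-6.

Differencing gives (+1,-2,+0), (+2,-5,-3), (+1,-2,+0), (+2,-5,-3). This is the pattern (+1,-2,+0), (+2,-5,-3) repeated.
step 5: apply (+1,-2,+0) → u=15, v=-7, w=-12
step 6: apply (+2,-5,-3) → u=17, v=-12, w=-15
step 7: apply (+1,-2,+0) → u=18, v=-14, w=-15

u=18, v=-14, w=-15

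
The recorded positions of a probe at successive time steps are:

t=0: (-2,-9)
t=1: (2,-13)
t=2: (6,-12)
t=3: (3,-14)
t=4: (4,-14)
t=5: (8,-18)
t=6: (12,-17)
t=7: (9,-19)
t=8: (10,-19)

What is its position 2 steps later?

(18,-22)

Differencing gives (+4,-4), (+4,+1), (-3,-2), (+1,+0), (+4,-4), (+4,+1), (-3,-2), (+1,+0). This is the pattern (+4,-4), (+4,+1), (-3,-2), (+1,+0) repeated.
step 9: apply (+4,-4) → (14,-23)
step 10: apply (+4,+1) → (18,-22)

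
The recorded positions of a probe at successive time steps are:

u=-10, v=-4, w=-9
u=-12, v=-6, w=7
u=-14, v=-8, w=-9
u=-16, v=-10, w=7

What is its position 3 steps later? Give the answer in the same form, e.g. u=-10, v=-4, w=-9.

u=-22, v=-16, w=-9

U: linear, -2 per step → -22 at step 6.
V: linear, -2 per step → -16 at step 6.
W: cycles through -9, 7 every 2 steps. Step 6 lands at position 0 of the cycle → -9.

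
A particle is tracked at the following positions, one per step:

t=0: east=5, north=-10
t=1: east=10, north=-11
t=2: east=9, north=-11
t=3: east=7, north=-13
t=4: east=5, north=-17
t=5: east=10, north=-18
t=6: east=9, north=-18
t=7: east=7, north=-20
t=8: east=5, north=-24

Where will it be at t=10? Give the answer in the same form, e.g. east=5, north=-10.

Differencing gives (+5, -1), (-1, +0), (-2, -2), (-2, -4), (+5, -1), (-1, +0), (-2, -2), (-2, -4). This is the pattern (+5, -1), (-1, +0), (-2, -2), (-2, -4) repeated.
step 9: apply (+5, -1) → east=10, north=-25
step 10: apply (-1, +0) → east=9, north=-25

east=9, north=-25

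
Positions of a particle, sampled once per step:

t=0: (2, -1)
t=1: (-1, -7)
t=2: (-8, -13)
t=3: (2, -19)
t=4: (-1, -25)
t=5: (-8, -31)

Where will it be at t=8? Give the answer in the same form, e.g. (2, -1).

The first coordinate repeats the cycle [2, -1, -8] with period 3; step 8 mod 3 = 2, giving -8.
The second coordinate changes by -6 each step, so at step 8 it is -1 + 8·(-6) = -49.

(-8, -49)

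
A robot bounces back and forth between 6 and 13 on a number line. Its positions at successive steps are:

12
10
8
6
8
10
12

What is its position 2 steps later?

10

The value reflects between 6 and 13, moving 2 per step.
  step 7: 12 → 12
  step 8: 12 → 10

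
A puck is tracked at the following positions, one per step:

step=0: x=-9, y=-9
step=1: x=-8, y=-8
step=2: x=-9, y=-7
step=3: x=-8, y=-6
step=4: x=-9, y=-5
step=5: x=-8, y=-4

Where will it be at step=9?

The x coordinate repeats the cycle [-9, -8] with period 2; step 9 mod 2 = 1, giving -8.
The y coordinate changes by +1 each step, so at step 9 it is -9 + 9·(1) = 0.

x=-8, y=0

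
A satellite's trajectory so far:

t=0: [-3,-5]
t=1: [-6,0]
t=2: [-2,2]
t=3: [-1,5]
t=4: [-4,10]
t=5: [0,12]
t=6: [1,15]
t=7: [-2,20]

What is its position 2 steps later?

The moves between consecutive positions are [-3,+5], [+4,+2], [+1,+3], [-3,+5], [+4,+2], [+1,+3], [-3,+5]; they repeat the 3-cycle [[-3,+5], [+4,+2], [+1,+3]].
step 8: apply [+4,+2] → [2,22]
step 9: apply [+1,+3] → [3,25]

[3,25]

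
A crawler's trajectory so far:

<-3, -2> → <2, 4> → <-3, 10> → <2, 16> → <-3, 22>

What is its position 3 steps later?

First: cycles through -3, 2 every 2 steps. Step 7 lands at position 1 of the cycle → 2.
Second: linear, +6 per step → 40 at step 7.

<2, 40>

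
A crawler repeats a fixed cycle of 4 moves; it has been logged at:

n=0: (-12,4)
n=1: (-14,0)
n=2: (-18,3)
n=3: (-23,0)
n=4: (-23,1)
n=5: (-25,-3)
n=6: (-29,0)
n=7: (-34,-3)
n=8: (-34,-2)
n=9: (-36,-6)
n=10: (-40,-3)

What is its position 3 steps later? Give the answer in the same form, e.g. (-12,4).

The moves between consecutive positions are (-2,-4), (-4,+3), (-5,-3), (+0,+1), (-2,-4), (-4,+3), (-5,-3), (+0,+1), (-2,-4), (-4,+3); they repeat the 4-cycle [(-2,-4), (-4,+3), (-5,-3), (+0,+1)].
step 11: apply (-5,-3) → (-45,-6)
step 12: apply (+0,+1) → (-45,-5)
step 13: apply (-2,-4) → (-47,-9)

(-47,-9)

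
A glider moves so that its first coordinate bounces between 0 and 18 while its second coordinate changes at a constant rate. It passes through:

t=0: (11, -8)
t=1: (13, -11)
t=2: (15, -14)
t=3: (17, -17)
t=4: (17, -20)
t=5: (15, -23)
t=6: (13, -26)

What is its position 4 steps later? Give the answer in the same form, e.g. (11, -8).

(5, -38)

The first coordinate reflects between 0 and 18, moving 2 per step.
  step 7: 13 → 11
  step 8: 11 → 9
  step 9: 9 → 7
  step 10: 7 → 5
The second coordinate changes by -3 each step: at step 10 it is -38.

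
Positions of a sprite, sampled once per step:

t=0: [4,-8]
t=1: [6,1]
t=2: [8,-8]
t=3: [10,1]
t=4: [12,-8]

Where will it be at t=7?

The first coordinate changes by +2 each step, so at step 7 it is 4 + 7·(2) = 18.
The second coordinate repeats the cycle [-8, 1] with period 2; step 7 mod 2 = 1, giving 1.

[18,1]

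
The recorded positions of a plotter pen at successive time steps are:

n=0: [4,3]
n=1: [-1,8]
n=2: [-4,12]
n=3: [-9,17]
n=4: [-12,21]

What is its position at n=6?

Step-to-step displacements: [-5,+5], [-3,+4], [-5,+5], [-3,+4] — a repeating cycle of length 2.
step 5: apply [-5,+5] → [-17,26]
step 6: apply [-3,+4] → [-20,30]

[-20,30]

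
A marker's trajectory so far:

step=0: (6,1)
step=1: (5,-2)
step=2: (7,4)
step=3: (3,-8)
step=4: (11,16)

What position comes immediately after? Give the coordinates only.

(-5,-32)

Consecutive displacements (-1,-3), (+2,+6), (-4,-12), (+8,+24) scale by a factor of -2 each step.
step 5: (11,16) + (-16,-48) → (-5,-32)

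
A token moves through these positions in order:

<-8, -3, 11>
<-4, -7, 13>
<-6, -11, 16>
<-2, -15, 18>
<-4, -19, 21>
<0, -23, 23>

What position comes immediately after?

<-2, -27, 26>

Step-to-step displacements: <+4, -4, +2>, <-2, -4, +3>, <+4, -4, +2>, <-2, -4, +3>, <+4, -4, +2> — a repeating cycle of length 2.
step 6: apply <-2, -4, +3> → <-2, -27, 26>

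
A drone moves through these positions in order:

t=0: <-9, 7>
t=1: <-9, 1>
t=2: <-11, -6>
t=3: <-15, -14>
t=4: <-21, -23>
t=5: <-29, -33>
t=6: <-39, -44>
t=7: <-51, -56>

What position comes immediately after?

<-65, -69>

Successive displacements: <+0, -6>, <-2, -7>, <-4, -8>, <-6, -9>, <-8, -10>, <-10, -11>, <-12, -12> — each changes by <-2, -1>.
step 8: <-51, -56> + <-14, -13> → <-65, -69>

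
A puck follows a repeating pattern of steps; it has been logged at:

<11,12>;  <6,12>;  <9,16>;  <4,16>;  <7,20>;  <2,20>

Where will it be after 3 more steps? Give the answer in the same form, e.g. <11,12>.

<3,28>

The moves between consecutive positions are <-5,+0>, <+3,+4>, <-5,+0>, <+3,+4>, <-5,+0>; they repeat the 2-cycle [<-5,+0>, <+3,+4>].
step 6: apply <+3,+4> → <5,24>
step 7: apply <-5,+0> → <0,24>
step 8: apply <+3,+4> → <3,28>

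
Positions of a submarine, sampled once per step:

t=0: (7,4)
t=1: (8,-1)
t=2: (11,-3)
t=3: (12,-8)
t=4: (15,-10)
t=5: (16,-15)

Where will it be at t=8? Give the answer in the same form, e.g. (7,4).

(23,-24)

Differencing gives (+1,-5), (+3,-2), (+1,-5), (+3,-2), (+1,-5). This is the pattern (+1,-5), (+3,-2) repeated.
step 6: apply (+3,-2) → (19,-17)
step 7: apply (+1,-5) → (20,-22)
step 8: apply (+3,-2) → (23,-24)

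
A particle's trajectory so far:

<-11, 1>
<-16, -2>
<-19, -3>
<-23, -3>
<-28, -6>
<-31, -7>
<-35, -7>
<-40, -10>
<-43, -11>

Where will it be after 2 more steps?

<-52, -14>

Step-to-step displacements: <-5, -3>, <-3, -1>, <-4, +0>, <-5, -3>, <-3, -1>, <-4, +0>, <-5, -3>, <-3, -1> — a repeating cycle of length 3.
step 9: apply <-4, +0> → <-47, -11>
step 10: apply <-5, -3> → <-52, -14>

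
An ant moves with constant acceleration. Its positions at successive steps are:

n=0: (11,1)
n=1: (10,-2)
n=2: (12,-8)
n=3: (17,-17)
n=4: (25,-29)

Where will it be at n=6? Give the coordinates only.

(50,-62)

Successive displacements: (-1,-3), (+2,-6), (+5,-9), (+8,-12) — each changes by (+3,-3).
step 5: (25,-29) + (+11,-15) → (36,-44)
step 6: (36,-44) + (+14,-18) → (50,-62)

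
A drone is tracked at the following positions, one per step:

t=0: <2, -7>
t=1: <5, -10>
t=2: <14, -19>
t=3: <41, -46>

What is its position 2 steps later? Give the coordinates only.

<365, -370>

Step-to-step displacements: <+3, -3>, <+9, -9>, <+27, -27>; each is 3× the previous.
step 4: <41, -46> + <+81, -81> → <122, -127>
step 5: <122, -127> + <+243, -243> → <365, -370>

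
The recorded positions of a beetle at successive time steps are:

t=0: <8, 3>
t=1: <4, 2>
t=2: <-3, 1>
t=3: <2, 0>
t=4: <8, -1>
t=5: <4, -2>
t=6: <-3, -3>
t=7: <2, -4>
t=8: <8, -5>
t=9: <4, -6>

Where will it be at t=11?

The first coordinate repeats the cycle [8, 4, -3, 2] with period 4; step 11 mod 4 = 3, giving 2.
The second coordinate changes by -1 each step, so at step 11 it is 3 + 11·(-1) = -8.

<2, -8>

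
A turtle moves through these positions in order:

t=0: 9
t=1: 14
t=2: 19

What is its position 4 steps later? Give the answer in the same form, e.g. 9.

Each step adds +5 to the position.
step 3: 19 + 5 → 24
step 4: 24 + 5 → 29
step 5: 29 + 5 → 34
step 6: 34 + 5 → 39

39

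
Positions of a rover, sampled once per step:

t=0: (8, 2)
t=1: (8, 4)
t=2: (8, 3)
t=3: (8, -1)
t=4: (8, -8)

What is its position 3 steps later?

First differences are (+0, +2), (+0, -1), (+0, -4), (+0, -7); their common second difference is (+0, -3) (constant acceleration).
step 5: (8, -8) + (+0, -10) → (8, -18)
step 6: (8, -18) + (+0, -13) → (8, -31)
step 7: (8, -31) + (+0, -16) → (8, -47)

(8, -47)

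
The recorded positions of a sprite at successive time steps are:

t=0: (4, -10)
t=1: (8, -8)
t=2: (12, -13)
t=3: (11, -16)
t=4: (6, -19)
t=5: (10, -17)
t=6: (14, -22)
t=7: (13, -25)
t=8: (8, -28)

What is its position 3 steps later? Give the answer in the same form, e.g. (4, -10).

(15, -34)

Differencing gives (+4, +2), (+4, -5), (-1, -3), (-5, -3), (+4, +2), (+4, -5), (-1, -3), (-5, -3). This is the pattern (+4, +2), (+4, -5), (-1, -3), (-5, -3) repeated.
step 9: apply (+4, +2) → (12, -26)
step 10: apply (+4, -5) → (16, -31)
step 11: apply (-1, -3) → (15, -34)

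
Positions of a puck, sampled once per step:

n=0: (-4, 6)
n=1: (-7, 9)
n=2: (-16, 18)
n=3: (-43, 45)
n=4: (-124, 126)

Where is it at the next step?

Consecutive displacements (-3, +3), (-9, +9), (-27, +27), (-81, +81) scale by a factor of 3 each step.
step 5: (-124, 126) + (-243, +243) → (-367, 369)

(-367, 369)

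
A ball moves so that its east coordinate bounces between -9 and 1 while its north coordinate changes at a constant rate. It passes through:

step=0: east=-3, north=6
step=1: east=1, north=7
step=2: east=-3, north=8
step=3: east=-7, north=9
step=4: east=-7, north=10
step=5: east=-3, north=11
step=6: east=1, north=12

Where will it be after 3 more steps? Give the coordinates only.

east=-7, north=15

The east coordinate travels 4 per step and bounces off the walls at -9 and 1.
  step 7: 1 → -3
  step 8: -3 → -7
  step 9: -7 → -7
The north coordinate changes by +1 each step: at step 9 it is 15.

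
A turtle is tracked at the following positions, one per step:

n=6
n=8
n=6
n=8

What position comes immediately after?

n=6

Step-to-step displacements: +2, -2, +2; each is -1× the previous.
step 4: 8 − 2 → n=6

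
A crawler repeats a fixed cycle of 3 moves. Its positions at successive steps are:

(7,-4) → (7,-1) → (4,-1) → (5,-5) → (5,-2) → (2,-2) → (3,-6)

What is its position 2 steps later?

(0,-3)

Differencing gives (+0,+3), (-3,+0), (+1,-4), (+0,+3), (-3,+0), (+1,-4). This is the pattern (+0,+3), (-3,+0), (+1,-4) repeated.
step 7: apply (+0,+3) → (3,-3)
step 8: apply (-3,+0) → (0,-3)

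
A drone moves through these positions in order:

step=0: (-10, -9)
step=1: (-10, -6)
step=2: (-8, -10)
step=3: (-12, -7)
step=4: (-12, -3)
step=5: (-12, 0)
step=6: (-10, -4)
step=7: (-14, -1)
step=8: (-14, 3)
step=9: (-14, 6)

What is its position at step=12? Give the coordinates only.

(-16, 9)

The moves between consecutive positions are (+0, +3), (+2, -4), (-4, +3), (+0, +4), (+0, +3), (+2, -4), (-4, +3), (+0, +4), (+0, +3); they repeat the 4-cycle [(+0, +3), (+2, -4), (-4, +3), (+0, +4)].
step 10: apply (+2, -4) → (-12, 2)
step 11: apply (-4, +3) → (-16, 5)
step 12: apply (+0, +4) → (-16, 9)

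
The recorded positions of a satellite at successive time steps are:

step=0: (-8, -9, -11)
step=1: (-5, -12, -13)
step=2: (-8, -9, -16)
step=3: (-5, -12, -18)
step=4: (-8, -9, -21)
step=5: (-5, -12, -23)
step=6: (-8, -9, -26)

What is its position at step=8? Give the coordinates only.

(-8, -9, -31)

Step-to-step displacements: (+3, -3, -2), (-3, +3, -3), (+3, -3, -2), (-3, +3, -3), (+3, -3, -2), (-3, +3, -3) — a repeating cycle of length 2.
step 7: apply (+3, -3, -2) → (-5, -12, -28)
step 8: apply (-3, +3, -3) → (-8, -9, -31)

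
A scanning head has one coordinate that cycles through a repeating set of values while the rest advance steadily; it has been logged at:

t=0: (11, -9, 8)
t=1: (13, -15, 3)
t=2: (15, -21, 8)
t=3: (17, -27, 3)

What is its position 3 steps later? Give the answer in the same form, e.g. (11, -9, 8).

The first coordinate changes by +2 each step, so at step 6 it is 11 + 6·(2) = 23.
The second coordinate changes by -6 each step, so at step 6 it is -9 + 6·(-6) = -45.
The third coordinate repeats the cycle [8, 3] with period 2; step 6 mod 2 = 0, giving 8.

(23, -45, 8)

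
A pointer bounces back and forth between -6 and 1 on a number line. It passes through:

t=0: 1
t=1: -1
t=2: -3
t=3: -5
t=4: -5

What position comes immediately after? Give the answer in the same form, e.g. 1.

-3

The value travels 2 per step and bounces off the walls at -6 and 1.
  step 5: -5 → -3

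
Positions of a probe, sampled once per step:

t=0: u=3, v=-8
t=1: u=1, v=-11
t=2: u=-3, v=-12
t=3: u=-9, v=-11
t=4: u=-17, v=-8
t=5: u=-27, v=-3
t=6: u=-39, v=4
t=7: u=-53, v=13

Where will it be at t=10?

u=-107, v=52

Taking differences between consecutive positions: (-2, -3), (-4, -1), (-6, +1), (-8, +3), (-10, +5), (-12, +7), (-14, +9). These grow by (-2, +2) each step.
step 8: u=-53, v=13 + (-16, +11) → u=-69, v=24
step 9: u=-69, v=24 + (-18, +13) → u=-87, v=37
step 10: u=-87, v=37 + (-20, +15) → u=-107, v=52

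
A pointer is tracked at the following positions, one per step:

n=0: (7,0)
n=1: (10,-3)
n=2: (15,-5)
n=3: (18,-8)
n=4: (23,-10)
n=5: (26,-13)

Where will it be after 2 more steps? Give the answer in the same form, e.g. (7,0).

(34,-18)

The moves between consecutive positions are (+3,-3), (+5,-2), (+3,-3), (+5,-2), (+3,-3); they repeat the 2-cycle [(+3,-3), (+5,-2)].
step 6: apply (+5,-2) → (31,-15)
step 7: apply (+3,-3) → (34,-18)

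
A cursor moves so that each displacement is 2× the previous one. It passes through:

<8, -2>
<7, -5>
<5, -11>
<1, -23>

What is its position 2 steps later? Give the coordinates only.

<-23, -95>

The jumps are <-1, -3>, <-2, -6>, <-4, -12> — a geometric progression with ratio 2.
step 4: <1, -23> + <-8, -24> → <-7, -47>
step 5: <-7, -47> + <-16, -48> → <-23, -95>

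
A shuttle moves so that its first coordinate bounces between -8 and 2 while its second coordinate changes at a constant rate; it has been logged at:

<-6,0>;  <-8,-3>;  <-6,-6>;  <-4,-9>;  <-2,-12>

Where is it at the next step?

<0,-15>

The first coordinate reflects between -8 and 2, moving 2 per step.
  step 5: -2 → 0
The second coordinate changes by -3 each step: at step 5 it is -15.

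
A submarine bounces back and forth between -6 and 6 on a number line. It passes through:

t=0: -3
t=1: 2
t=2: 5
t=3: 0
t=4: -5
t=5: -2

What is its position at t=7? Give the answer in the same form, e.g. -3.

4

The value travels 5 per step and bounces off the walls at -6 and 6.
  step 6: -2 → 3
  step 7: 3 → 4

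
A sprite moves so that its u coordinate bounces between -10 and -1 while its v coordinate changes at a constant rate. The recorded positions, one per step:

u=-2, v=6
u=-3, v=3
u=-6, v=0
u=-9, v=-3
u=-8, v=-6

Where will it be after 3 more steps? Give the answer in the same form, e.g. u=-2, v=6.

u=-3, v=-15

The u coordinate travels 3 per step and bounces off the walls at -10 and -1.
  step 5: -8 → -5
  step 6: -5 → -2
  step 7: -2 → -3
The v coordinate changes by -3 each step: at step 7 it is -15.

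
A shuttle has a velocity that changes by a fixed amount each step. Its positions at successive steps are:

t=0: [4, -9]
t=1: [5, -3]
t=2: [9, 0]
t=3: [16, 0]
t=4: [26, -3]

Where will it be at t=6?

[55, -18]

Taking differences between consecutive positions: [+1, +6], [+4, +3], [+7, +0], [+10, -3]. These grow by [+3, -3] each step.
step 5: [26, -3] + [+13, -6] → [39, -9]
step 6: [39, -9] + [+16, -9] → [55, -18]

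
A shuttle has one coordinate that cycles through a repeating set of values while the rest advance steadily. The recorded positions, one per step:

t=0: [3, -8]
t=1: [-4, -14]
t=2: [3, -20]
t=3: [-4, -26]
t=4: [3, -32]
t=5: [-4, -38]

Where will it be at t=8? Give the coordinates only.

[3, -56]

The first coordinate repeats the cycle [3, -4] with period 2; step 8 mod 2 = 0, giving 3.
The second coordinate changes by -6 each step, so at step 8 it is -8 + 8·(-6) = -56.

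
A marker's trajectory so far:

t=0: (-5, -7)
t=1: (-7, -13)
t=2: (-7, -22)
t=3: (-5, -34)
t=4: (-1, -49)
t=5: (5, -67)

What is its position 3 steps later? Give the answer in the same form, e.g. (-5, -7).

(35, -139)

Taking differences between consecutive positions: (-2, -6), (+0, -9), (+2, -12), (+4, -15), (+6, -18). These grow by (+2, -3) each step.
step 6: (5, -67) + (+8, -21) → (13, -88)
step 7: (13, -88) + (+10, -24) → (23, -112)
step 8: (23, -112) + (+12, -27) → (35, -139)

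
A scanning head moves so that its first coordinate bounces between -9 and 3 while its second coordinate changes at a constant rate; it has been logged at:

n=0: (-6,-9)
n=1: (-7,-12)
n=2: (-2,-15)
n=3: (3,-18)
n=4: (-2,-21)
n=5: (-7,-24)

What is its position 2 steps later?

The first coordinate travels 5 per step and bounces off the walls at -9 and 3.
  step 6: -7 → -6
  step 7: -6 → -1
The second coordinate changes by -3 each step: at step 7 it is -30.

(-1,-30)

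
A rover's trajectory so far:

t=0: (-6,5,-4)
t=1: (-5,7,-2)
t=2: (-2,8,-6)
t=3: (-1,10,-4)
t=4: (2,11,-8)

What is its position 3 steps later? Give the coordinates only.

(7,16,-8)

Step-to-step displacements: (+1,+2,+2), (+3,+1,-4), (+1,+2,+2), (+3,+1,-4) — a repeating cycle of length 2.
step 5: apply (+1,+2,+2) → (3,13,-6)
step 6: apply (+3,+1,-4) → (6,14,-10)
step 7: apply (+1,+2,+2) → (7,16,-8)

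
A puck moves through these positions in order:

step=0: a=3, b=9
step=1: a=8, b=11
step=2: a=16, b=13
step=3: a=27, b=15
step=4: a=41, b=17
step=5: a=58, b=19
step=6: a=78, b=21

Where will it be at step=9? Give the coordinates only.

Successive displacements: (+5,+2), (+8,+2), (+11,+2), (+14,+2), (+17,+2), (+20,+2) — each changes by (+3,+0).
step 7: a=78, b=21 + (+23,+2) → a=101, b=23
step 8: a=101, b=23 + (+26,+2) → a=127, b=25
step 9: a=127, b=25 + (+29,+2) → a=156, b=27

a=156, b=27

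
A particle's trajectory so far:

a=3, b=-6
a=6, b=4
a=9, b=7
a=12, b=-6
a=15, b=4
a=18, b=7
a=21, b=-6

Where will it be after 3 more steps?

a=30, b=-6

A: linear, +3 per step → 30 at step 9.
B: cycles through -6, 4, 7 every 3 steps. Step 9 lands at position 0 of the cycle → -6.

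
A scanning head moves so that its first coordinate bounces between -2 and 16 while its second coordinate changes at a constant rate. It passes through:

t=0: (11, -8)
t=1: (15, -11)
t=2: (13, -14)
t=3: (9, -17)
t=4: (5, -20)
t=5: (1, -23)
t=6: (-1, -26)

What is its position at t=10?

The first coordinate travels 4 per step and bounces off the walls at -2 and 16.
  step 7: -1 → 3
  step 8: 3 → 7
  step 9: 7 → 11
  step 10: 11 → 15
The second coordinate changes by -3 each step: at step 10 it is -38.

(15, -38)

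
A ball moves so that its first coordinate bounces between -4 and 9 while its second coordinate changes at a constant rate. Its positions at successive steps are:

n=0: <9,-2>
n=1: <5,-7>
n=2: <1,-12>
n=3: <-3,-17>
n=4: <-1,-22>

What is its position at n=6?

The first coordinate reflects between -4 and 9, moving 4 per step.
  step 5: -1 → 3
  step 6: 3 → 7
The second coordinate changes by -5 each step: at step 6 it is -32.

<7,-32>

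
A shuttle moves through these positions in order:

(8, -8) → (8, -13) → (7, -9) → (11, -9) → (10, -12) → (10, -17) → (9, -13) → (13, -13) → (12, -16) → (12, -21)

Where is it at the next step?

(11, -17)

Differencing gives (+0, -5), (-1, +4), (+4, +0), (-1, -3), (+0, -5), (-1, +4), (+4, +0), (-1, -3), (+0, -5). This is the pattern (+0, -5), (-1, +4), (+4, +0), (-1, -3) repeated.
step 10: apply (-1, +4) → (11, -17)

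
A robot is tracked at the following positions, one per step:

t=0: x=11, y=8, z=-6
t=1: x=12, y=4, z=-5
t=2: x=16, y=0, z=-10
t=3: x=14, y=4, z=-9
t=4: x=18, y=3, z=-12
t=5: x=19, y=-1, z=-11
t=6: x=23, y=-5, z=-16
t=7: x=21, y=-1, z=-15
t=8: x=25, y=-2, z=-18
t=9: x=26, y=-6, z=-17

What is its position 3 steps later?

The moves between consecutive positions are (+1,-4,+1), (+4,-4,-5), (-2,+4,+1), (+4,-1,-3), (+1,-4,+1), (+4,-4,-5), (-2,+4,+1), (+4,-1,-3), (+1,-4,+1); they repeat the 4-cycle [(+1,-4,+1), (+4,-4,-5), (-2,+4,+1), (+4,-1,-3)].
step 10: apply (+4,-4,-5) → x=30, y=-10, z=-22
step 11: apply (-2,+4,+1) → x=28, y=-6, z=-21
step 12: apply (+4,-1,-3) → x=32, y=-7, z=-24

x=32, y=-7, z=-24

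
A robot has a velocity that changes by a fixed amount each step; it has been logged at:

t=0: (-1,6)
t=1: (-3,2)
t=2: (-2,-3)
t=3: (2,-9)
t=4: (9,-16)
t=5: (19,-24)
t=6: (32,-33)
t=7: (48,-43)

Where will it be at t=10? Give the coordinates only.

(114,-79)

Successive displacements: (-2,-4), (+1,-5), (+4,-6), (+7,-7), (+10,-8), (+13,-9), (+16,-10) — each changes by (+3,-1).
step 8: (48,-43) + (+19,-11) → (67,-54)
step 9: (67,-54) + (+22,-12) → (89,-66)
step 10: (89,-66) + (+25,-13) → (114,-79)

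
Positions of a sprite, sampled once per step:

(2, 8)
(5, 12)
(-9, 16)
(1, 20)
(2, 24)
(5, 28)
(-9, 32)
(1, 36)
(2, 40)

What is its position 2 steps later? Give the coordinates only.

(-9, 48)

First: cycles through 2, 5, -9, 1 every 4 steps. Step 10 lands at position 2 of the cycle → -9.
Second: linear, +4 per step → 48 at step 10.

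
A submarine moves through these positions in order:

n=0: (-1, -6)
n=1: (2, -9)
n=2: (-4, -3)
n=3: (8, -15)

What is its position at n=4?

(-16, 9)

Consecutive displacements (+3, -3), (-6, +6), (+12, -12) scale by a factor of -2 each step.
step 4: (8, -15) + (-24, +24) → (-16, 9)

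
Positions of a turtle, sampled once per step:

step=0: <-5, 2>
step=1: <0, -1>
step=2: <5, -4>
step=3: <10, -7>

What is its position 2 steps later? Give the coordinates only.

<20, -13>

The position changes by <+5, -3> every step.
step 4: <10, -7> + <+5, -3> → <15, -10>
step 5: <15, -10> + <+5, -3> → <20, -13>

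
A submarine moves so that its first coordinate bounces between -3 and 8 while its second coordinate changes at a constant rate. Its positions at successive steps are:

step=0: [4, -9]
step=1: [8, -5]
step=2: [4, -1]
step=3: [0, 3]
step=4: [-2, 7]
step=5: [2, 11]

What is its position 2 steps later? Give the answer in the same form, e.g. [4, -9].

The first coordinate travels 4 per step and bounces off the walls at -3 and 8.
  step 6: 2 → 6
  step 7: 6 → 6
The second coordinate changes by +4 each step: at step 7 it is 19.

[6, 19]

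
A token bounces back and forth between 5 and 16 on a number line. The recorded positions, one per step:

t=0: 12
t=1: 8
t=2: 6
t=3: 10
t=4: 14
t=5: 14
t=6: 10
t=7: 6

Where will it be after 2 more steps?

The value reflects between 5 and 16, moving 4 per step.
  step 8: 6 → 8
  step 9: 8 → 12

12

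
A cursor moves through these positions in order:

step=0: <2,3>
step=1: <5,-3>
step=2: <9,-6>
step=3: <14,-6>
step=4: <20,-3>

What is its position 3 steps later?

<44,24>

Successive displacements: <+3,-6>, <+4,-3>, <+5,+0>, <+6,+3> — each changes by <+1,+3>.
step 5: <20,-3> + <+7,+6> → <27,3>
step 6: <27,3> + <+8,+9> → <35,12>
step 7: <35,12> + <+9,+12> → <44,24>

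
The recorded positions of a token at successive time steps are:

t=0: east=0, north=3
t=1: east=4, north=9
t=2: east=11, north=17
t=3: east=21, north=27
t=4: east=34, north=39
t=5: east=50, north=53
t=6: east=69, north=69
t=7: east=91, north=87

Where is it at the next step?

east=116, north=107

First differences are (+4, +6), (+7, +8), (+10, +10), (+13, +12), (+16, +14), (+19, +16), (+22, +18); their common second difference is (+3, +2) (constant acceleration).
step 8: east=91, north=87 + (+25, +20) → east=116, north=107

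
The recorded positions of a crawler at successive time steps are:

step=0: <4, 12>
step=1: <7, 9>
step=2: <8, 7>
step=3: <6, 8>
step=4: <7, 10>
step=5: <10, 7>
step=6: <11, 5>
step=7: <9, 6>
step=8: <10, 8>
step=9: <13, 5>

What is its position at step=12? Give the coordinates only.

The moves between consecutive positions are <+3, -3>, <+1, -2>, <-2, +1>, <+1, +2>, <+3, -3>, <+1, -2>, <-2, +1>, <+1, +2>, <+3, -3>; they repeat the 4-cycle [<+3, -3>, <+1, -2>, <-2, +1>, <+1, +2>].
step 10: apply <+1, -2> → <14, 3>
step 11: apply <-2, +1> → <12, 4>
step 12: apply <+1, +2> → <13, 6>

<13, 6>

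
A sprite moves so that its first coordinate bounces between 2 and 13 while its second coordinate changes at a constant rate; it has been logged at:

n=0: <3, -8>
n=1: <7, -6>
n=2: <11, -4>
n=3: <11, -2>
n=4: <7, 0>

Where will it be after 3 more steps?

The first coordinate reflects between 2 and 13, moving 4 per step.
  step 5: 7 → 3
  step 6: 3 → 5
  step 7: 5 → 9
The second coordinate changes by +2 each step: at step 7 it is 6.

<9, 6>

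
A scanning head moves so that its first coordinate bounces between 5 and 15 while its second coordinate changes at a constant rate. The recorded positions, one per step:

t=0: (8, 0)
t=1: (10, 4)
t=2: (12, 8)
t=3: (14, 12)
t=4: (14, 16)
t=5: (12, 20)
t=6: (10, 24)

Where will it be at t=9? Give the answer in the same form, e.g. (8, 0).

The first coordinate travels 2 per step and bounces off the walls at 5 and 15.
  step 7: 10 → 8
  step 8: 8 → 6
  step 9: 6 → 6
The second coordinate changes by +4 each step: at step 9 it is 36.

(6, 36)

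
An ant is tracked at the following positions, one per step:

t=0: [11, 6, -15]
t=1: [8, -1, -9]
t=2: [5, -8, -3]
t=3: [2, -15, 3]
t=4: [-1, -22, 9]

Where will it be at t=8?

[-13, -50, 33]

The position changes by [-3, -7, +6] every step.
step 5: [-1, -22, 9] + [-3, -7, +6] → [-4, -29, 15]
step 6: [-4, -29, 15] + [-3, -7, +6] → [-7, -36, 21]
step 7: [-7, -36, 21] + [-3, -7, +6] → [-10, -43, 27]
step 8: [-10, -43, 27] + [-3, -7, +6] → [-13, -50, 33]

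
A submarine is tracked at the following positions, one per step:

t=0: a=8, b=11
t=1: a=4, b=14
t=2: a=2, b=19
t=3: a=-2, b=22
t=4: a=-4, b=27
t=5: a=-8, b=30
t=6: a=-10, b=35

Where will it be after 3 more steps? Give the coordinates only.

a=-20, b=46

Step-to-step displacements: (-4, +3), (-2, +5), (-4, +3), (-2, +5), (-4, +3), (-2, +5) — a repeating cycle of length 2.
step 7: apply (-4, +3) → a=-14, b=38
step 8: apply (-2, +5) → a=-16, b=43
step 9: apply (-4, +3) → a=-20, b=46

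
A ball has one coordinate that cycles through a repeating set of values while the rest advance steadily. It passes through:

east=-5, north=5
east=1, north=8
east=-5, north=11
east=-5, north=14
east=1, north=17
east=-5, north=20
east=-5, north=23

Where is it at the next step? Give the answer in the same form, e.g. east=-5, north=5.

The east coordinate repeats the cycle [-5, 1, -5] with period 3; step 7 mod 3 = 1, giving 1.
The north coordinate changes by +3 each step, so at step 7 it is 5 + 7·(3) = 26.

east=1, north=26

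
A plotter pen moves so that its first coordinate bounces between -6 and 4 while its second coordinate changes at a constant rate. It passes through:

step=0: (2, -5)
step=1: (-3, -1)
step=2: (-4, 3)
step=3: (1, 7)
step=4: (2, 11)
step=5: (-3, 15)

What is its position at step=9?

The first coordinate travels 5 per step and bounces off the walls at -6 and 4.
  step 6: -3 → -4
  step 7: -4 → 1
  step 8: 1 → 2
  step 9: 2 → -3
The second coordinate changes by +4 each step: at step 9 it is 31.

(-3, 31)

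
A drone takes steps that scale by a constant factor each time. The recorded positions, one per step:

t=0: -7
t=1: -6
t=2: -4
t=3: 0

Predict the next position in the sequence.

Step-to-step displacements: +1, +2, +4; each is 2× the previous.
step 4: 0 + 8 → 8

8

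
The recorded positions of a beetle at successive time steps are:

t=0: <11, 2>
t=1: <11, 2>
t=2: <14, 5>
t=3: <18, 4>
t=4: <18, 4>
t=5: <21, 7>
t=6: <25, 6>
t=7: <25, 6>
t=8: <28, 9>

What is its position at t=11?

<35, 11>

Differencing gives <+0, +0>, <+3, +3>, <+4, -1>, <+0, +0>, <+3, +3>, <+4, -1>, <+0, +0>, <+3, +3>. This is the pattern <+0, +0>, <+3, +3>, <+4, -1> repeated.
step 9: apply <+4, -1> → <32, 8>
step 10: apply <+0, +0> → <32, 8>
step 11: apply <+3, +3> → <35, 11>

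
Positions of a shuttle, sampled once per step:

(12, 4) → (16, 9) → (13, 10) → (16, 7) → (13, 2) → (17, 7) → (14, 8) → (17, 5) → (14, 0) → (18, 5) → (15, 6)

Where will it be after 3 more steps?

(19, 3)

The moves between consecutive positions are (+4, +5), (-3, +1), (+3, -3), (-3, -5), (+4, +5), (-3, +1), (+3, -3), (-3, -5), (+4, +5), (-3, +1); they repeat the 4-cycle [(+4, +5), (-3, +1), (+3, -3), (-3, -5)].
step 11: apply (+3, -3) → (18, 3)
step 12: apply (-3, -5) → (15, -2)
step 13: apply (+4, +5) → (19, 3)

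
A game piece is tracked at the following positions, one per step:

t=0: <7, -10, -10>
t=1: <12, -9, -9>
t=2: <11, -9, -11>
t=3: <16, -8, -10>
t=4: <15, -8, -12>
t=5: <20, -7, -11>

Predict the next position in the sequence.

<19, -7, -13>

Differencing gives <+5, +1, +1>, <-1, +0, -2>, <+5, +1, +1>, <-1, +0, -2>, <+5, +1, +1>. This is the pattern <+5, +1, +1>, <-1, +0, -2> repeated.
step 6: apply <-1, +0, -2> → <19, -7, -13>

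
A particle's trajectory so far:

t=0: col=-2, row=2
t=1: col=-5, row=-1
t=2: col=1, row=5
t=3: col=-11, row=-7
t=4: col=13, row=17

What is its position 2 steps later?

The jumps are (-3, -3), (+6, +6), (-12, -12), (+24, +24) — a geometric progression with ratio -2.
step 5: col=13, row=17 + (-48, -48) → col=-35, row=-31
step 6: col=-35, row=-31 + (+96, +96) → col=61, row=65

col=61, row=65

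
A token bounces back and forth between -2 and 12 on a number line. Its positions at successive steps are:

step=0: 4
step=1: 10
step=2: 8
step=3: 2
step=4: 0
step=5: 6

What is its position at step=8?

The value travels 6 per step and bounces off the walls at -2 and 12.
  step 6: 6 → 12
  step 7: 12 → 6
  step 8: 6 → 0

0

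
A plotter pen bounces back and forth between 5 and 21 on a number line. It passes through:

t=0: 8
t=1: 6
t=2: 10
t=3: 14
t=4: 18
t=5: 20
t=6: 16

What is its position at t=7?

12

The value travels 4 per step and bounces off the walls at 5 and 21.
  step 7: 16 → 12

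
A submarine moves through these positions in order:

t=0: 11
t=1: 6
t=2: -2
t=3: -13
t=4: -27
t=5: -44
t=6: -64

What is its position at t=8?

-113

Successive displacements: -5, -8, -11, -14, -17, -20 — each changes by -3.
step 7: -64 − 23 → -87
step 8: -87 − 26 → -113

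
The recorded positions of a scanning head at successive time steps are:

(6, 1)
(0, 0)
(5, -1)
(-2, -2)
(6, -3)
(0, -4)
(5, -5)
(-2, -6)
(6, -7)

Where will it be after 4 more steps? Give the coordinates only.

First: cycles through 6, 0, 5, -2 every 4 steps. Step 12 lands at position 0 of the cycle → 6.
Second: linear, -1 per step → -11 at step 12.

(6, -11)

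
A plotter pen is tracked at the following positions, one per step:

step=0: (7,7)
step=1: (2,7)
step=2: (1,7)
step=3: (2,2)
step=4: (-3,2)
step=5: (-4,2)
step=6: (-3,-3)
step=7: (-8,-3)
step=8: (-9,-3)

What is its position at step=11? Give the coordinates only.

(-14,-8)

Differencing gives (-5,+0), (-1,+0), (+1,-5), (-5,+0), (-1,+0), (+1,-5), (-5,+0), (-1,+0). This is the pattern (-5,+0), (-1,+0), (+1,-5) repeated.
step 9: apply (+1,-5) → (-8,-8)
step 10: apply (-5,+0) → (-13,-8)
step 11: apply (-1,+0) → (-14,-8)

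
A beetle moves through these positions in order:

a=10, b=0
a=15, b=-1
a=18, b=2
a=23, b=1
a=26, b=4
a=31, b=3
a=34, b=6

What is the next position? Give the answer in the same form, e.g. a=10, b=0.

The moves between consecutive positions are (+5, -1), (+3, +3), (+5, -1), (+3, +3), (+5, -1), (+3, +3); they repeat the 2-cycle [(+5, -1), (+3, +3)].
step 7: apply (+5, -1) → a=39, b=5

a=39, b=5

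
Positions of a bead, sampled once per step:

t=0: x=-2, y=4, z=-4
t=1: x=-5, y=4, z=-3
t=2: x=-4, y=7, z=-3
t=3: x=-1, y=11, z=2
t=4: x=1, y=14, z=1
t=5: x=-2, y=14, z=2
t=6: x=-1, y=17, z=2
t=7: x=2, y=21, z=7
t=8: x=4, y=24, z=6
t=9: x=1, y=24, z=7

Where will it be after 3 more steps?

x=7, y=34, z=11

Step-to-step displacements: (-3, +0, +1), (+1, +3, +0), (+3, +4, +5), (+2, +3, -1), (-3, +0, +1), (+1, +3, +0), (+3, +4, +5), (+2, +3, -1), (-3, +0, +1) — a repeating cycle of length 4.
step 10: apply (+1, +3, +0) → x=2, y=27, z=7
step 11: apply (+3, +4, +5) → x=5, y=31, z=12
step 12: apply (+2, +3, -1) → x=7, y=34, z=11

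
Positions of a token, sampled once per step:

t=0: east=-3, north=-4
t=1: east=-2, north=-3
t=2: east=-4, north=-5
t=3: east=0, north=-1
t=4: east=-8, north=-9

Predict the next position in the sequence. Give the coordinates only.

east=8, north=7

The jumps are (+1, +1), (-2, -2), (+4, +4), (-8, -8) — a geometric progression with ratio -2.
step 5: east=-8, north=-9 + (+16, +16) → east=8, north=7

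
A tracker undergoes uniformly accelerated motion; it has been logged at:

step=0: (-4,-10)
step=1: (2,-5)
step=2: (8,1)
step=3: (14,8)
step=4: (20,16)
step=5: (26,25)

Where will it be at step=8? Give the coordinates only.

(44,58)

First differences are (+6,+5), (+6,+6), (+6,+7), (+6,+8), (+6,+9); their common second difference is (+0,+1) (constant acceleration).
step 6: (26,25) + (+6,+10) → (32,35)
step 7: (32,35) + (+6,+11) → (38,46)
step 8: (38,46) + (+6,+12) → (44,58)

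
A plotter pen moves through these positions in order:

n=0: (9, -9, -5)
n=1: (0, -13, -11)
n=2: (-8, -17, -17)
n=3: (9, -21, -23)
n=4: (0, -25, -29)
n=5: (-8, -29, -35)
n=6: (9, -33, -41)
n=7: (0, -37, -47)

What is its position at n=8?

(-8, -41, -53)

First: cycles through 9, 0, -8 every 3 steps. Step 8 lands at position 2 of the cycle → -8.
Second: linear, -4 per step → -41 at step 8.
Third: linear, -6 per step → -53 at step 8.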